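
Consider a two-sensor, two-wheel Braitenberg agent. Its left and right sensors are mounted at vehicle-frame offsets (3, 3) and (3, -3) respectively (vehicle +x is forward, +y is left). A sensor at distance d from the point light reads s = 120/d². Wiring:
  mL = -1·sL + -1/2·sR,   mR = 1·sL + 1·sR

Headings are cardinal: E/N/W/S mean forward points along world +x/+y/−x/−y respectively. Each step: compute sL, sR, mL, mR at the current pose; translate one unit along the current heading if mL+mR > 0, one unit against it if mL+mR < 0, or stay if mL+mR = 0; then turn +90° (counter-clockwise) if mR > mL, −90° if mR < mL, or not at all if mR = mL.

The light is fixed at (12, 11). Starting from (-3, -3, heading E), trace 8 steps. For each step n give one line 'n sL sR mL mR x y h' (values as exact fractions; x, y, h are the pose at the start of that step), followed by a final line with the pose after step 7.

n=0: pose=(-3,-3,E); sL=24/53, sR=120/433; mL=-13572/22949, mR=16752/22949; mL+mR=60/433 → advance +1; mR−mL=30324/22949 → turn +1·90°
n=1: pose=(-2,-3,N); sL=12/41, sR=60/121; mL=-2682/4961, mR=3912/4961; mL+mR=30/121 → advance +1; mR−mL=6594/4961 → turn +1·90°
n=2: pose=(-2,-2,W); sL=24/109, sR=120/389; mL=-15876/42401, mR=22416/42401; mL+mR=60/389 → advance +1; mR−mL=38292/42401 → turn +1·90°
n=3: pose=(-3,-2,S); sL=3/10, sR=6/29; mL=-117/290, mR=147/290; mL+mR=3/29 → advance +1; mR−mL=132/145 → turn +1·90°
n=4: pose=(-3,-3,E); sL=24/53, sR=120/433; mL=-13572/22949, mR=16752/22949; mL+mR=60/433 → advance +1; mR−mL=30324/22949 → turn +1·90°
n=5: pose=(-2,-3,N); sL=12/41, sR=60/121; mL=-2682/4961, mR=3912/4961; mL+mR=30/121 → advance +1; mR−mL=6594/4961 → turn +1·90°
n=6: pose=(-2,-2,W); sL=24/109, sR=120/389; mL=-15876/42401, mR=22416/42401; mL+mR=60/389 → advance +1; mR−mL=38292/42401 → turn +1·90°
n=7: pose=(-3,-2,S); sL=3/10, sR=6/29; mL=-117/290, mR=147/290; mL+mR=3/29 → advance +1; mR−mL=132/145 → turn +1·90°

0 24/53 120/433 -13572/22949 16752/22949 -3 -3 E
1 12/41 60/121 -2682/4961 3912/4961 -2 -3 N
2 24/109 120/389 -15876/42401 22416/42401 -2 -2 W
3 3/10 6/29 -117/290 147/290 -3 -2 S
4 24/53 120/433 -13572/22949 16752/22949 -3 -3 E
5 12/41 60/121 -2682/4961 3912/4961 -2 -3 N
6 24/109 120/389 -15876/42401 22416/42401 -2 -2 W
7 3/10 6/29 -117/290 147/290 -3 -2 S
final -3 -3 E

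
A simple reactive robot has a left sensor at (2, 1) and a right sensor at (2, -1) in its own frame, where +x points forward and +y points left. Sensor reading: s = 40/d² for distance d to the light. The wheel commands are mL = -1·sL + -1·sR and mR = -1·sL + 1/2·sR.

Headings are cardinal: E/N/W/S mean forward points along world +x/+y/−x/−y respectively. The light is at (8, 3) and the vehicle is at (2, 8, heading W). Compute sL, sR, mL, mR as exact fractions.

1/2 2/5 -9/10 -3/10

left sensor world pos  = (0, 7); dL² = 80
right sensor world pos = (0, 9); dR² = 100
sL = 40/80 = 1/2
sR = 40/100 = 2/5
mL = -1·sL + -1·sR = -9/10
mR = -1·sL + 1/2·sR = -3/10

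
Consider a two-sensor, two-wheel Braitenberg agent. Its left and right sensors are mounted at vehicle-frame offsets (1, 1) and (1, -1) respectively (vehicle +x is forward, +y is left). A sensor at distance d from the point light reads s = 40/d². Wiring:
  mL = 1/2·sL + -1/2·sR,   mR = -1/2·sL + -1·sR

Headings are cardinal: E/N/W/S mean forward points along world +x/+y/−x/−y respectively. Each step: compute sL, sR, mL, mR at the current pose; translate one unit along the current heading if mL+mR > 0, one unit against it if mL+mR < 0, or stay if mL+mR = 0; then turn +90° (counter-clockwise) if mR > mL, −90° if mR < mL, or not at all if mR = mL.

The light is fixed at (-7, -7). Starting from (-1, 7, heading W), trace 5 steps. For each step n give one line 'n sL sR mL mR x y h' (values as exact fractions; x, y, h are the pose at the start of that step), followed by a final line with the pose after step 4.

n=0: pose=(-1,7,W); sL=20/97, sR=4/25; mL=56/2425, mR=-638/2425; mL+mR=-6/25 → advance -1; mR−mL=-694/2425 → turn -1·90°
n=1: pose=(0,7,N); sL=40/261, sR=40/289; mL=560/75429, mR=-16220/75429; mL+mR=-60/289 → advance -1; mR−mL=-16780/75429 → turn -1·90°
n=2: pose=(0,6,E); sL=2/13, sR=5/26; mL=-1/52, mR=-7/26; mL+mR=-15/52 → advance -1; mR−mL=-1/4 → turn -1·90°
n=3: pose=(-1,6,S); sL=40/193, sR=40/169; mL=-480/32617, mR=-11100/32617; mL+mR=-60/169 → advance -1; mR−mL=-10620/32617 → turn -1·90°
n=4: pose=(-1,7,W); sL=20/97, sR=4/25; mL=56/2425, mR=-638/2425; mL+mR=-6/25 → advance -1; mR−mL=-694/2425 → turn -1·90°

0 20/97 4/25 56/2425 -638/2425 -1 7 W
1 40/261 40/289 560/75429 -16220/75429 0 7 N
2 2/13 5/26 -1/52 -7/26 0 6 E
3 40/193 40/169 -480/32617 -11100/32617 -1 6 S
4 20/97 4/25 56/2425 -638/2425 -1 7 W
final 0 7 N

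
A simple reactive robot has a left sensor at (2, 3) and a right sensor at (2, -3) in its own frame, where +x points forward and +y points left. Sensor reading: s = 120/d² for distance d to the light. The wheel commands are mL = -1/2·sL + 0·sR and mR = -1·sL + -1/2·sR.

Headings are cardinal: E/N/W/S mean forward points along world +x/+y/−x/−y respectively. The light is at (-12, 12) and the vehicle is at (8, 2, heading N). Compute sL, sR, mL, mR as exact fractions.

left sensor world pos  = (5, 4); dL² = 353
right sensor world pos = (11, 4); dR² = 593
sL = 120/353 = 120/353
sR = 120/593 = 120/593
mL = -1/2·sL + 0·sR = -60/353
mR = -1·sL + -1/2·sR = -92340/209329

120/353 120/593 -60/353 -92340/209329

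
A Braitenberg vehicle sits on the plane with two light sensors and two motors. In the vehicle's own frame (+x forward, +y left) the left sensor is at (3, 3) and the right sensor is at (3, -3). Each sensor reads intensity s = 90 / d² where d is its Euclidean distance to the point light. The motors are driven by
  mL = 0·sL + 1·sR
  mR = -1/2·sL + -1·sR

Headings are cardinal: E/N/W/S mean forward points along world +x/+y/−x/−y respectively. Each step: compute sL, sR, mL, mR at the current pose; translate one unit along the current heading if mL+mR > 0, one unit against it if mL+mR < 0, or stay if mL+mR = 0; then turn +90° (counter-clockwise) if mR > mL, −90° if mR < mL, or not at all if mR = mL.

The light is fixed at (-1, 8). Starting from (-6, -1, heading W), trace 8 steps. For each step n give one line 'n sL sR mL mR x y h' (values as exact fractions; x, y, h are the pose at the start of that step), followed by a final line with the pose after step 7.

0 45/104 9/10 9/10 -1161/1040 -6 -1 W
1 18/17 90/37 90/37 -1863/629 -5 -1 N
2 9/5 9/17 9/17 -243/170 -5 -2 E
3 90/173 90/233 90/233 -26055/40309 -6 -2 S
4 45/104 9/10 9/10 -1161/1040 -6 -1 W
5 18/17 90/37 90/37 -1863/629 -5 -1 N
6 9/5 9/17 9/17 -243/170 -5 -2 E
7 90/173 90/233 90/233 -26055/40309 -6 -2 S
final -6 -1 W

n=0: pose=(-6,-1,W); sL=45/104, sR=9/10; mL=9/10, mR=-1161/1040; mL+mR=-45/208 → advance -1; mR−mL=-2097/1040 → turn -1·90°
n=1: pose=(-5,-1,N); sL=18/17, sR=90/37; mL=90/37, mR=-1863/629; mL+mR=-9/17 → advance -1; mR−mL=-3393/629 → turn -1·90°
n=2: pose=(-5,-2,E); sL=9/5, sR=9/17; mL=9/17, mR=-243/170; mL+mR=-9/10 → advance -1; mR−mL=-333/170 → turn -1·90°
n=3: pose=(-6,-2,S); sL=90/173, sR=90/233; mL=90/233, mR=-26055/40309; mL+mR=-45/173 → advance -1; mR−mL=-41625/40309 → turn -1·90°
n=4: pose=(-6,-1,W); sL=45/104, sR=9/10; mL=9/10, mR=-1161/1040; mL+mR=-45/208 → advance -1; mR−mL=-2097/1040 → turn -1·90°
n=5: pose=(-5,-1,N); sL=18/17, sR=90/37; mL=90/37, mR=-1863/629; mL+mR=-9/17 → advance -1; mR−mL=-3393/629 → turn -1·90°
n=6: pose=(-5,-2,E); sL=9/5, sR=9/17; mL=9/17, mR=-243/170; mL+mR=-9/10 → advance -1; mR−mL=-333/170 → turn -1·90°
n=7: pose=(-6,-2,S); sL=90/173, sR=90/233; mL=90/233, mR=-26055/40309; mL+mR=-45/173 → advance -1; mR−mL=-41625/40309 → turn -1·90°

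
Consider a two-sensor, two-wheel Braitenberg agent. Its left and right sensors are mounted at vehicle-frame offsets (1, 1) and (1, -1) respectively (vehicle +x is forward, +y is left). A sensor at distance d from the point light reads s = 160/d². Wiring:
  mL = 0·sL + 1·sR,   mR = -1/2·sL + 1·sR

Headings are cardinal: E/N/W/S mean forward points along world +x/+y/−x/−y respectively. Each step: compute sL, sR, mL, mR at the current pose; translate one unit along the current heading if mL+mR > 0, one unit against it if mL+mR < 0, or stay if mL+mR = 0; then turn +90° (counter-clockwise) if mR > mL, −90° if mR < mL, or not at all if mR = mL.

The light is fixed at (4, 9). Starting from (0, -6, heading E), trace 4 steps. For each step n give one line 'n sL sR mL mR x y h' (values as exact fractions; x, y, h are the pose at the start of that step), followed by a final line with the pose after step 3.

0 32/41 32/53 32/53 464/2173 0 -6 E
1 8/13 10/17 10/17 62/221 1 -6 S
2 32/61 160/241 160/241 5904/14701 1 -7 W
3 16/25 80/117 80/117 1064/2925 0 -7 N
final 0 -6 E

n=0: pose=(0,-6,E); sL=32/41, sR=32/53; mL=32/53, mR=464/2173; mL+mR=1776/2173 → advance +1; mR−mL=-16/41 → turn -1·90°
n=1: pose=(1,-6,S); sL=8/13, sR=10/17; mL=10/17, mR=62/221; mL+mR=192/221 → advance +1; mR−mL=-4/13 → turn -1·90°
n=2: pose=(1,-7,W); sL=32/61, sR=160/241; mL=160/241, mR=5904/14701; mL+mR=15664/14701 → advance +1; mR−mL=-16/61 → turn -1·90°
n=3: pose=(0,-7,N); sL=16/25, sR=80/117; mL=80/117, mR=1064/2925; mL+mR=3064/2925 → advance +1; mR−mL=-8/25 → turn -1·90°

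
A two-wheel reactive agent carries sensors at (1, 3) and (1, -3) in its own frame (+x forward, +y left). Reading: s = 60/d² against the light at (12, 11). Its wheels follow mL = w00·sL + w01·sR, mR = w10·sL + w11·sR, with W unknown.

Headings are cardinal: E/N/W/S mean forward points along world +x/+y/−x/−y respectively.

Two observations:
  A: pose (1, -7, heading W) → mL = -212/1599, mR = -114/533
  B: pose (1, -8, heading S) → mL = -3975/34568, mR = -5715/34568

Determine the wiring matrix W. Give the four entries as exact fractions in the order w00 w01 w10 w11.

-1/2 -1/2 -1/2 -1

obs A: pose=(1,-7,W) → sL=4/39, sR=20/123, mL=-212/1599, mR=-114/533
obs B: pose=(1,-8,S) → sL=15/116, sR=15/149, mL=-3975/34568, mR=-5715/34568
sensor matrix S = [[4/39, 20/123], [15/116, 15/149]]; det S = -24645/2303093
solve [mL_A; mL_B] = S·[w00; w01] and [mR_A; mR_B] = S·[w10; w11]:
  w00 = -1/2, w01 = -1/2, w10 = -1/2, w11 = -1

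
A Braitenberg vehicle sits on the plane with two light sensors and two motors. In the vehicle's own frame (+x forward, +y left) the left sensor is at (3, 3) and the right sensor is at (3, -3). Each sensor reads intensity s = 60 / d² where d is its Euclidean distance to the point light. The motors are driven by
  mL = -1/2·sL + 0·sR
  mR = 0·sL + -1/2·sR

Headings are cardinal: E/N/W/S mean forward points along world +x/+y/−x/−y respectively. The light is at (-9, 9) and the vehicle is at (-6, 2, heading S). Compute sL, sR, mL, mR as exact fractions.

15/34 3/5 -15/68 -3/10

left sensor world pos  = (-3, -1); dL² = 136
right sensor world pos = (-9, -1); dR² = 100
sL = 60/136 = 15/34
sR = 60/100 = 3/5
mL = -1/2·sL + 0·sR = -15/68
mR = 0·sL + -1/2·sR = -3/10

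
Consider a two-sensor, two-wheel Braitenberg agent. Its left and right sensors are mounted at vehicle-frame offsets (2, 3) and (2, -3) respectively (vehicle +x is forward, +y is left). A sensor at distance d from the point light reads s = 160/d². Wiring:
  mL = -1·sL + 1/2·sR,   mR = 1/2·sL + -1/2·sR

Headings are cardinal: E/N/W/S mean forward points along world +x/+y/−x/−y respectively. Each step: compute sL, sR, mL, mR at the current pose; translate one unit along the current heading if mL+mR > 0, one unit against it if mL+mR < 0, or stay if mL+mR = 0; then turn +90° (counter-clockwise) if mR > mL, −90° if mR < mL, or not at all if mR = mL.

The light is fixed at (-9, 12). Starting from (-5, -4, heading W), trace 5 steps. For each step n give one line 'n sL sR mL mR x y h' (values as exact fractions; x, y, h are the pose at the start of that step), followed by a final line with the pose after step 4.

0 32/73 160/173 304/12629 -3072/12629 -5 -4 W
1 4/5 8/13 -32/65 6/65 -4 -4 N
2 160/409 32/41 -16/16769 -3264/16769 -4 -5 W
3 80/117 80/153 -280/663 160/1989 -3 -5 N
4 160/457 160/241 -2000/110137 -17280/110137 -3 -6 W
final -2 -6 N

n=0: pose=(-5,-4,W); sL=32/73, sR=160/173; mL=304/12629, mR=-3072/12629; mL+mR=-16/73 → advance -1; mR−mL=-3376/12629 → turn -1·90°
n=1: pose=(-4,-4,N); sL=4/5, sR=8/13; mL=-32/65, mR=6/65; mL+mR=-2/5 → advance -1; mR−mL=38/65 → turn +1·90°
n=2: pose=(-4,-5,W); sL=160/409, sR=32/41; mL=-16/16769, mR=-3264/16769; mL+mR=-80/409 → advance -1; mR−mL=-3248/16769 → turn -1·90°
n=3: pose=(-3,-5,N); sL=80/117, sR=80/153; mL=-280/663, mR=160/1989; mL+mR=-40/117 → advance -1; mR−mL=1000/1989 → turn +1·90°
n=4: pose=(-3,-6,W); sL=160/457, sR=160/241; mL=-2000/110137, mR=-17280/110137; mL+mR=-80/457 → advance -1; mR−mL=-15280/110137 → turn -1·90°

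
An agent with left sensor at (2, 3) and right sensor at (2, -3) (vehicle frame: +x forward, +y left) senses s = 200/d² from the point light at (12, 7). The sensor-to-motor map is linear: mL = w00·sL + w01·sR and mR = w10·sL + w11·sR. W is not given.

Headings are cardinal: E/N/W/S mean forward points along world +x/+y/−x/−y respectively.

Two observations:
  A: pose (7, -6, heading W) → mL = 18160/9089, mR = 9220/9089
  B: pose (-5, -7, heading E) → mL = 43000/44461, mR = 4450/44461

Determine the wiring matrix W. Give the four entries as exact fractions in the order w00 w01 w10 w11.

1 1 -1/2 1

obs A: pose=(7,-6,W) → sL=40/61, sR=200/149, mL=18160/9089, mR=9220/9089
obs B: pose=(-5,-7,E) → sL=100/173, sR=100/257, mL=43000/44461, mR=4450/44461
sensor matrix S = [[40/61, 200/149], [100/173, 100/257]]; det S = -210432000/404106029
solve [mL_A; mL_B] = S·[w00; w01] and [mR_A; mR_B] = S·[w10; w11]:
  w00 = 1, w01 = 1, w10 = -1/2, w11 = 1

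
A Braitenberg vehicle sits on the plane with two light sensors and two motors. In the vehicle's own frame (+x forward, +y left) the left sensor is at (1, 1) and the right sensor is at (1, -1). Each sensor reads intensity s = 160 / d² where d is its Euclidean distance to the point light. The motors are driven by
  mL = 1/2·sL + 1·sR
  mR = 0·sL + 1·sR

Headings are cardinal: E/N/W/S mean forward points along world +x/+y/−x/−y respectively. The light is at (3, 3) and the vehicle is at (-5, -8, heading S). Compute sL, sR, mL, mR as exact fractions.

160/193 32/45 9776/8685 32/45

left sensor world pos  = (-4, -9); dL² = 193
right sensor world pos = (-6, -9); dR² = 225
sL = 160/193 = 160/193
sR = 160/225 = 32/45
mL = 1/2·sL + 1·sR = 9776/8685
mR = 0·sL + 1·sR = 32/45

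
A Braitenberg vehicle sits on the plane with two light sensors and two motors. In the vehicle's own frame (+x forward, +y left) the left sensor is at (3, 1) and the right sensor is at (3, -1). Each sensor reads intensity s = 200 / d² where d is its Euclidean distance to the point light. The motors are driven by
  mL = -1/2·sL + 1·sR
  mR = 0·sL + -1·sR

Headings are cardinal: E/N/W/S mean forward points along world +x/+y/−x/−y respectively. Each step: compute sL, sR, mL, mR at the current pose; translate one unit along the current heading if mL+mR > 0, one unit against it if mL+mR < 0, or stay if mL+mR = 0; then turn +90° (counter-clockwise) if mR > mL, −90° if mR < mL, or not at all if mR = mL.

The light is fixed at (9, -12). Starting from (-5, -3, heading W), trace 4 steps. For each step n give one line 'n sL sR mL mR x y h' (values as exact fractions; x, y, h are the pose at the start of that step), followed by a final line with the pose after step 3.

0 200/353 200/389 31700/137317 -200/389 -5 -3 W
1 10/17 25/36 245/612 -25/36 -4 -3 N
2 200/181 200/149 21300/26969 -200/149 -4 -4 E
3 100/97 4/5 138/485 -4/5 -5 -4 S
final -5 -3 W

n=0: pose=(-5,-3,W); sL=200/353, sR=200/389; mL=31700/137317, mR=-200/389; mL+mR=-100/353 → advance -1; mR−mL=-102300/137317 → turn -1·90°
n=1: pose=(-4,-3,N); sL=10/17, sR=25/36; mL=245/612, mR=-25/36; mL+mR=-5/17 → advance -1; mR−mL=-335/306 → turn -1·90°
n=2: pose=(-4,-4,E); sL=200/181, sR=200/149; mL=21300/26969, mR=-200/149; mL+mR=-100/181 → advance -1; mR−mL=-57500/26969 → turn -1·90°
n=3: pose=(-5,-4,S); sL=100/97, sR=4/5; mL=138/485, mR=-4/5; mL+mR=-50/97 → advance -1; mR−mL=-526/485 → turn -1·90°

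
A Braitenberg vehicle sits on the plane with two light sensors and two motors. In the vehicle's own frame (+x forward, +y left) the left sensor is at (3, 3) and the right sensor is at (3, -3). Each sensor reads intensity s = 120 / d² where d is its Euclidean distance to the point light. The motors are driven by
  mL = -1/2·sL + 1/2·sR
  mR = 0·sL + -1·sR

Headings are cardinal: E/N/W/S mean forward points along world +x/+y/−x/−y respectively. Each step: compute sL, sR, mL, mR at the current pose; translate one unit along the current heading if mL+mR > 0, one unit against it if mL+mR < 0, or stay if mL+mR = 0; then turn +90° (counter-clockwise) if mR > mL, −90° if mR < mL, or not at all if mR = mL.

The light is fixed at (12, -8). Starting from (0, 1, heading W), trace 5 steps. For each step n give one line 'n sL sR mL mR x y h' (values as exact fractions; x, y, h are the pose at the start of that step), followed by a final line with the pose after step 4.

0 40/87 40/123 -80/1189 -40/123 0 1 W
1 6/17 15/26 99/884 -15/26 1 1 N
2 24/37 120/89 1152/3293 -120/89 1 0 E
3 60/53 12/25 -432/1325 -12/25 0 0 S
4 40/87 40/123 -80/1189 -40/123 0 1 W
final 1 1 N

n=0: pose=(0,1,W); sL=40/87, sR=40/123; mL=-80/1189, mR=-40/123; mL+mR=-1400/3567 → advance -1; mR−mL=-920/3567 → turn -1·90°
n=1: pose=(1,1,N); sL=6/17, sR=15/26; mL=99/884, mR=-15/26; mL+mR=-411/884 → advance -1; mR−mL=-609/884 → turn -1·90°
n=2: pose=(1,0,E); sL=24/37, sR=120/89; mL=1152/3293, mR=-120/89; mL+mR=-3288/3293 → advance -1; mR−mL=-5592/3293 → turn -1·90°
n=3: pose=(0,0,S); sL=60/53, sR=12/25; mL=-432/1325, mR=-12/25; mL+mR=-1068/1325 → advance -1; mR−mL=-204/1325 → turn -1·90°
n=4: pose=(0,1,W); sL=40/87, sR=40/123; mL=-80/1189, mR=-40/123; mL+mR=-1400/3567 → advance -1; mR−mL=-920/3567 → turn -1·90°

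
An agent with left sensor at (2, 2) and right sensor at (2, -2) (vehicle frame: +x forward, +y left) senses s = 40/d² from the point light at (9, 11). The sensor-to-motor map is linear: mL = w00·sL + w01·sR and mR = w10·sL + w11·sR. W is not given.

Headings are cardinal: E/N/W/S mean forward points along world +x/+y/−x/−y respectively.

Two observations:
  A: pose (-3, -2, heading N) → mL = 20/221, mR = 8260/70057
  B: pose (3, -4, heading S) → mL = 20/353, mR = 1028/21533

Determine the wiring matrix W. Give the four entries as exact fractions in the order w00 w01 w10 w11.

obs A: pose=(-3,-2,N) → sL=40/317, sR=40/221, mL=20/221, mR=8260/70057
obs B: pose=(3,-4,S) → sL=8/61, sR=40/353, mL=20/353, mR=1028/21533
sensor matrix S = [[40/317, 40/221], [8/61, 40/353]]; det S = -14238720/1508537381
solve [mL_A; mL_B] = S·[w00; w01] and [mR_A; mR_B] = S·[w10; w11]:
  w00 = 0, w01 = 1/2, w10 = -1/2, w11 = 1

0 1/2 -1/2 1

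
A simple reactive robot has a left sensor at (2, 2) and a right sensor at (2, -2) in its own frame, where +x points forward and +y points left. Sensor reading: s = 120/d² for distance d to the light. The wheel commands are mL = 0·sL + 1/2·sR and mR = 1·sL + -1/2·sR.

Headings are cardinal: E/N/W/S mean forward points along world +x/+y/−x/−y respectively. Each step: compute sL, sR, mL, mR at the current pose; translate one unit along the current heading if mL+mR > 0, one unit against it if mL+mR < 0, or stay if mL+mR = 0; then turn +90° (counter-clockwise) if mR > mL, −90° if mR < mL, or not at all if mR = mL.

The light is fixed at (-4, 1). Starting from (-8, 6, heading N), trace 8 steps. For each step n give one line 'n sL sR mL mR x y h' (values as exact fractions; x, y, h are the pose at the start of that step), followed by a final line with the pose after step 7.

n=0: pose=(-8,6,N); sL=24/17, sR=120/53; mL=60/53, mR=252/901; mL+mR=24/17 → advance +1; mR−mL=-768/901 → turn -1·90°
n=1: pose=(-8,7,E); sL=30/17, sR=6; mL=3, mR=-21/17; mL+mR=30/17 → advance +1; mR−mL=-72/17 → turn -1·90°
n=2: pose=(-7,7,S); sL=120/17, sR=120/41; mL=60/41, mR=3900/697; mL+mR=120/17 → advance +1; mR−mL=2880/697 → turn +1·90°
n=3: pose=(-7,6,E); sL=12/5, sR=12; mL=6, mR=-18/5; mL+mR=12/5 → advance +1; mR−mL=-48/5 → turn -1·90°
n=4: pose=(-6,6,S); sL=40/3, sR=24/5; mL=12/5, mR=164/15; mL+mR=40/3 → advance +1; mR−mL=128/15 → turn +1·90°
n=5: pose=(-6,5,E); sL=10/3, sR=30; mL=15, mR=-35/3; mL+mR=10/3 → advance +1; mR−mL=-80/3 → turn -1·90°
n=6: pose=(-5,5,S); sL=24, sR=120/13; mL=60/13, mR=252/13; mL+mR=24 → advance +1; mR−mL=192/13 → turn +1·90°
n=7: pose=(-5,4,E); sL=60/13, sR=60; mL=30, mR=-330/13; mL+mR=60/13 → advance +1; mR−mL=-720/13 → turn -1·90°

0 24/17 120/53 60/53 252/901 -8 6 N
1 30/17 6 3 -21/17 -8 7 E
2 120/17 120/41 60/41 3900/697 -7 7 S
3 12/5 12 6 -18/5 -7 6 E
4 40/3 24/5 12/5 164/15 -6 6 S
5 10/3 30 15 -35/3 -6 5 E
6 24 120/13 60/13 252/13 -5 5 S
7 60/13 60 30 -330/13 -5 4 E
final -4 4 S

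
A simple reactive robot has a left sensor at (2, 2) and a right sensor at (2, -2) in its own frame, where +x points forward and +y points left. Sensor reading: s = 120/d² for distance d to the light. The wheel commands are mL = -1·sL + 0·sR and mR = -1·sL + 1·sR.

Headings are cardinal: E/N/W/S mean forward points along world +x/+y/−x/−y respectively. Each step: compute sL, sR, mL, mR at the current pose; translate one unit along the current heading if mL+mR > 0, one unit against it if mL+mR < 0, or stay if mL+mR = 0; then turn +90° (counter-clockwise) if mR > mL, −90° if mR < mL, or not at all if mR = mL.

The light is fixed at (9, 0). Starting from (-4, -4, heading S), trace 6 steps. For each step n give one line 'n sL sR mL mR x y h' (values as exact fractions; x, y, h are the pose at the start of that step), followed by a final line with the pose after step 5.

0 120/157 40/87 -120/157 -4160/13659 -4 -4 S
1 60/61 60/73 -60/61 -720/4453 -4 -3 E
2 120/257 24/29 -120/257 2688/7453 -5 -3 N
3 30/73 6/13 -30/73 48/949 -5 -4 W
4 120/157 40/87 -120/157 -4160/13659 -4 -4 S
5 60/61 60/73 -60/61 -720/4453 -4 -3 E
final -5 -3 N

n=0: pose=(-4,-4,S); sL=120/157, sR=40/87; mL=-120/157, mR=-4160/13659; mL+mR=-14600/13659 → advance -1; mR−mL=40/87 → turn +1·90°
n=1: pose=(-4,-3,E); sL=60/61, sR=60/73; mL=-60/61, mR=-720/4453; mL+mR=-5100/4453 → advance -1; mR−mL=60/73 → turn +1·90°
n=2: pose=(-5,-3,N); sL=120/257, sR=24/29; mL=-120/257, mR=2688/7453; mL+mR=-792/7453 → advance -1; mR−mL=24/29 → turn +1·90°
n=3: pose=(-5,-4,W); sL=30/73, sR=6/13; mL=-30/73, mR=48/949; mL+mR=-342/949 → advance -1; mR−mL=6/13 → turn +1·90°
n=4: pose=(-4,-4,S); sL=120/157, sR=40/87; mL=-120/157, mR=-4160/13659; mL+mR=-14600/13659 → advance -1; mR−mL=40/87 → turn +1·90°
n=5: pose=(-4,-3,E); sL=60/61, sR=60/73; mL=-60/61, mR=-720/4453; mL+mR=-5100/4453 → advance -1; mR−mL=60/73 → turn +1·90°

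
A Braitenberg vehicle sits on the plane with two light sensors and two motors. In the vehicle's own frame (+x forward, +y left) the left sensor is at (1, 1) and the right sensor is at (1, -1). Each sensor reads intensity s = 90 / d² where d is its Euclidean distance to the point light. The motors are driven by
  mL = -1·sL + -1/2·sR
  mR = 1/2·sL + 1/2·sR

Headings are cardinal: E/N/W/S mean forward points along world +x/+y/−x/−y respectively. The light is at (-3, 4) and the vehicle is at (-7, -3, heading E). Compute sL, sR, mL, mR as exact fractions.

left sensor world pos  = (-6, -2); dL² = 45
right sensor world pos = (-6, -4); dR² = 73
sL = 90/45 = 2
sR = 90/73 = 90/73
mL = -1·sL + -1/2·sR = -191/73
mR = 1/2·sL + 1/2·sR = 118/73

2 90/73 -191/73 118/73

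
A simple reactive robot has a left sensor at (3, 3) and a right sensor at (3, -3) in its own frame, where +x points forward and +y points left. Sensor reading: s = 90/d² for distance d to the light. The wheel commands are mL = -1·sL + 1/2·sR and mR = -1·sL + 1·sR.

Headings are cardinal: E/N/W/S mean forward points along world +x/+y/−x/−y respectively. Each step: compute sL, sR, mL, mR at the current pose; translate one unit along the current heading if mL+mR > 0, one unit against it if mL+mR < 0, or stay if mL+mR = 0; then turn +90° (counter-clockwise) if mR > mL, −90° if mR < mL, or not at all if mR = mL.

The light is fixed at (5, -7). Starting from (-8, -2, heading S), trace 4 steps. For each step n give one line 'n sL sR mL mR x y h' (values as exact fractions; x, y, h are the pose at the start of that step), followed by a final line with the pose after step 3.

n=0: pose=(-8,-2,S); sL=45/52, sR=9/26; mL=-9/13, mR=-27/52; mL+mR=-63/52 → advance -1; mR−mL=9/52 → turn +1·90°
n=1: pose=(-8,-1,E); sL=90/181, sR=90/109; mL=-1665/19729, mR=6480/19729; mL+mR=4815/19729 → advance +1; mR−mL=45/109 → turn +1·90°
n=2: pose=(-7,-1,N); sL=5/17, sR=5/9; mL=-5/306, mR=40/153; mL+mR=25/102 → advance +1; mR−mL=5/18 → turn +1·90°
n=3: pose=(-7,0,W); sL=90/241, sR=18/65; mL=-3681/15665, mR=-1512/15665; mL+mR=-5193/15665 → advance -1; mR−mL=9/65 → turn +1·90°

0 45/52 9/26 -9/13 -27/52 -8 -2 S
1 90/181 90/109 -1665/19729 6480/19729 -8 -1 E
2 5/17 5/9 -5/306 40/153 -7 -1 N
3 90/241 18/65 -3681/15665 -1512/15665 -7 0 W
final -6 0 S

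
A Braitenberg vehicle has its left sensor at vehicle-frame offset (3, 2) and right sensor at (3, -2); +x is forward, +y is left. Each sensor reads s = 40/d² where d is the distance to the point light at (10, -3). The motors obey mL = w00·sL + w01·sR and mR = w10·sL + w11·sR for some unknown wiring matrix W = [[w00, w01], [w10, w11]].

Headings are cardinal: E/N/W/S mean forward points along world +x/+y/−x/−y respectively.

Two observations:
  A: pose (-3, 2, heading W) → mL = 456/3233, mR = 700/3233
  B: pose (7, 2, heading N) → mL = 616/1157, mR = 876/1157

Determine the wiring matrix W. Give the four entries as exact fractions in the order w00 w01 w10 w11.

obs A: pose=(-3,2,W) → sL=8/53, sR=8/61, mL=456/3233, mR=700/3233
obs B: pose=(7,2,N) → sL=40/89, sR=8/13, mL=616/1157, mR=876/1157
sensor matrix S = [[8/53, 8/61], [40/89, 8/13]]; det S = 126976/3740581
solve [mL_A; mL_B] = S·[w00; w01] and [mR_A; mR_B] = S·[w10; w11]:
  w00 = 1/2, w01 = 1/2, w10 = 1, w11 = 1/2

1/2 1/2 1 1/2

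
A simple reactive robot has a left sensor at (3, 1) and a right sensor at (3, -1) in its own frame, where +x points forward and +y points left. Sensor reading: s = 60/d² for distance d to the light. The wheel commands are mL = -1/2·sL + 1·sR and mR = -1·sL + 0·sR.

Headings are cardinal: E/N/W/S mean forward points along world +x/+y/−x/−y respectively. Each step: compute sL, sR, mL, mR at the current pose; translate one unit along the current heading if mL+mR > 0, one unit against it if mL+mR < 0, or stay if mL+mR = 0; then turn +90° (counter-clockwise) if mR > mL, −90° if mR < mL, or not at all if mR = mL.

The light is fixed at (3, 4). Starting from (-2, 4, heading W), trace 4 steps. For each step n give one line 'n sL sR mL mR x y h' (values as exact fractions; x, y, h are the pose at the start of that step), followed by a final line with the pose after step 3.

n=0: pose=(-2,4,W); sL=12/13, sR=12/13; mL=6/13, mR=-12/13; mL+mR=-6/13 → advance -1; mR−mL=-18/13 → turn -1·90°
n=1: pose=(-1,4,N); sL=30/17, sR=10/3; mL=125/51, mR=-30/17; mL+mR=35/51 → advance +1; mR−mL=-215/51 → turn -1·90°
n=2: pose=(-1,5,E); sL=12, sR=60; mL=54, mR=-12; mL+mR=42 → advance +1; mR−mL=-66 → turn -1·90°
n=3: pose=(0,5,S); sL=15/2, sR=3; mL=-3/4, mR=-15/2; mL+mR=-33/4 → advance -1; mR−mL=-27/4 → turn -1·90°

0 12/13 12/13 6/13 -12/13 -2 4 W
1 30/17 10/3 125/51 -30/17 -1 4 N
2 12 60 54 -12 -1 5 E
3 15/2 3 -3/4 -15/2 0 5 S
final 0 6 W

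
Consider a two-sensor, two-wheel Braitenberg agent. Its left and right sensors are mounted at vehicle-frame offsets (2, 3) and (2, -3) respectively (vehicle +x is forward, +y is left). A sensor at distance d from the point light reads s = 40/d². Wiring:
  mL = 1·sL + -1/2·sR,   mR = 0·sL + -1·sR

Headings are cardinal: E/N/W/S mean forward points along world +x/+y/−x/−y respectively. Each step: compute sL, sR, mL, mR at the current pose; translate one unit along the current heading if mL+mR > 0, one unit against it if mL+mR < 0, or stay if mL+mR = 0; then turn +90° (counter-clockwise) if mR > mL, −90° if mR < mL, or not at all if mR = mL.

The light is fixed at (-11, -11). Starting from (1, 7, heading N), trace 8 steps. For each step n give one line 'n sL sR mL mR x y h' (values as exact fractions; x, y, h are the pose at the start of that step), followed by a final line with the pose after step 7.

0 40/481 8/125 3076/60125 -8/125 1 7 N
1 10/149 5/49 235/14602 -5/49 1 6 E
2 40/421 40/289 3140/121669 -40/289 0 6 S
3 20/153 20/261 410/4437 -20/261 0 7 W
4 40/449 40/569 13780/255481 -40/569 -1 7 N
5 5/68 2/17 1/68 -2/17 -1 6 E
6 40/369 40/261 340/10701 -40/261 -2 6 S
7 20/137 4/49 706/6713 -4/49 -2 7 W
final -3 7 N

n=0: pose=(1,7,N); sL=40/481, sR=8/125; mL=3076/60125, mR=-8/125; mL+mR=-772/60125 → advance -1; mR−mL=-6924/60125 → turn -1·90°
n=1: pose=(1,6,E); sL=10/149, sR=5/49; mL=235/14602, mR=-5/49; mL+mR=-1255/14602 → advance -1; mR−mL=-1725/14602 → turn -1·90°
n=2: pose=(0,6,S); sL=40/421, sR=40/289; mL=3140/121669, mR=-40/289; mL+mR=-13700/121669 → advance -1; mR−mL=-19980/121669 → turn -1·90°
n=3: pose=(0,7,W); sL=20/153, sR=20/261; mL=410/4437, mR=-20/261; mL+mR=70/4437 → advance +1; mR−mL=-250/1479 → turn -1·90°
n=4: pose=(-1,7,N); sL=40/449, sR=40/569; mL=13780/255481, mR=-40/569; mL+mR=-4180/255481 → advance -1; mR−mL=-31740/255481 → turn -1·90°
n=5: pose=(-1,6,E); sL=5/68, sR=2/17; mL=1/68, mR=-2/17; mL+mR=-7/68 → advance -1; mR−mL=-9/68 → turn -1·90°
n=6: pose=(-2,6,S); sL=40/369, sR=40/261; mL=340/10701, mR=-40/261; mL+mR=-1300/10701 → advance -1; mR−mL=-220/1189 → turn -1·90°
n=7: pose=(-2,7,W); sL=20/137, sR=4/49; mL=706/6713, mR=-4/49; mL+mR=158/6713 → advance +1; mR−mL=-1254/6713 → turn -1·90°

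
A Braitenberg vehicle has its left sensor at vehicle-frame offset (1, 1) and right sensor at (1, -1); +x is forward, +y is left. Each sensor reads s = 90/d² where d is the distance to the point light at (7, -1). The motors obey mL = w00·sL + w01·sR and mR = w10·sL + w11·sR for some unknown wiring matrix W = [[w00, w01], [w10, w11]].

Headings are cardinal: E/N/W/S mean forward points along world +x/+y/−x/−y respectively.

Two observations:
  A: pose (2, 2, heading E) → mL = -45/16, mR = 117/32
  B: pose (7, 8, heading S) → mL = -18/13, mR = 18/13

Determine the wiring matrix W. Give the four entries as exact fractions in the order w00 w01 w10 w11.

obs A: pose=(2,2,E) → sL=45/16, sR=9/2, mL=-45/16, mR=117/32
obs B: pose=(7,8,S) → sL=18/13, sR=18/13, mL=-18/13, mR=18/13
sensor matrix S = [[45/16, 9/2], [18/13, 18/13]]; det S = -243/104
solve [mL_A; mL_B] = S·[w00; w01] and [mR_A; mR_B] = S·[w10; w11]:
  w00 = -1, w01 = 0, w10 = 1/2, w11 = 1/2

-1 0 1/2 1/2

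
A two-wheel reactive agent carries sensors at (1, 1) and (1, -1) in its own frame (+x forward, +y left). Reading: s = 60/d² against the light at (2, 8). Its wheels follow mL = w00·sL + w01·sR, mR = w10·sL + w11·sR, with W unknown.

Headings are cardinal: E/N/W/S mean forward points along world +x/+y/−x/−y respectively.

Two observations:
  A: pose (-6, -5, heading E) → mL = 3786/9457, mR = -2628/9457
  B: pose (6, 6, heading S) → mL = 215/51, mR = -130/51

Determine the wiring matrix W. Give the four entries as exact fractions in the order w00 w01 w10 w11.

obs A: pose=(-6,-5,E) → sL=60/193, sR=12/49, mL=3786/9457, mR=-2628/9457
obs B: pose=(6,6,S) → sL=30/17, sR=10/3, mL=215/51, mR=-130/51
sensor matrix S = [[60/193, 12/49], [30/17, 10/3]]; det S = 97120/160769
solve [mL_A; mL_B] = S·[w00; w01] and [mR_A; mR_B] = S·[w10; w11]:
  w00 = 1/2, w01 = 1, w10 = -1/2, w11 = -1/2

1/2 1 -1/2 -1/2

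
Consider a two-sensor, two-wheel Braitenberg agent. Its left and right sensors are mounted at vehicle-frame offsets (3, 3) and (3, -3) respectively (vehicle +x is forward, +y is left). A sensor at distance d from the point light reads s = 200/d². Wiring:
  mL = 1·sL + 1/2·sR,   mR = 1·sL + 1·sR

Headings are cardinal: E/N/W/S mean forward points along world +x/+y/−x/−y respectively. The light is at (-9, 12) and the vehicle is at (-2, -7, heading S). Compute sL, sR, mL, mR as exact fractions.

25/73 2/5 198/365 271/365

left sensor world pos  = (1, -10); dL² = 584
right sensor world pos = (-5, -10); dR² = 500
sL = 200/584 = 25/73
sR = 200/500 = 2/5
mL = 1·sL + 1/2·sR = 198/365
mR = 1·sL + 1·sR = 271/365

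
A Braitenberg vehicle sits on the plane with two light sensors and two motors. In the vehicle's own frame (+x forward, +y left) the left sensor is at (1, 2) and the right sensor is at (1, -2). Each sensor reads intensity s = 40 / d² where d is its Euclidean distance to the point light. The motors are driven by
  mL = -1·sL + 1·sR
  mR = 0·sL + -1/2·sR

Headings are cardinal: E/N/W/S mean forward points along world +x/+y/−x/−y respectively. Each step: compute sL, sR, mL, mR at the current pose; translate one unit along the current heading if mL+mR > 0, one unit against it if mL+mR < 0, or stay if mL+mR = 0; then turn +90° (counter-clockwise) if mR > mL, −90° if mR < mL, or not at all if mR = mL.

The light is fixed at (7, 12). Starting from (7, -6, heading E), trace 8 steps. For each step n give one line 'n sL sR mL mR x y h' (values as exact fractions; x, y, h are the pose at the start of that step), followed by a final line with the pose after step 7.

0 40/257 40/401 -5760/103057 -20/401 7 -6 E
1 20/149 4/29 16/4321 -2/29 6 -6 N
2 40/289 40/441 -6080/127449 -20/441 6 -7 E
3 2/17 10/81 8/1377 -5/81 5 -7 N
4 8/65 8/97 -256/6305 -4/97 5 -8 E
5 20/221 20/233 -240/51493 -10/233 4 -8 S
6 40/457 8/61 1216/27877 -4/61 4 -7 W
7 2/17 10/81 8/1377 -5/81 5 -7 N
final 5 -8 E

n=0: pose=(7,-6,E); sL=40/257, sR=40/401; mL=-5760/103057, mR=-20/401; mL+mR=-10900/103057 → advance -1; mR−mL=620/103057 → turn +1·90°
n=1: pose=(6,-6,N); sL=20/149, sR=4/29; mL=16/4321, mR=-2/29; mL+mR=-282/4321 → advance -1; mR−mL=-314/4321 → turn -1·90°
n=2: pose=(6,-7,E); sL=40/289, sR=40/441; mL=-6080/127449, mR=-20/441; mL+mR=-11860/127449 → advance -1; mR−mL=100/42483 → turn +1·90°
n=3: pose=(5,-7,N); sL=2/17, sR=10/81; mL=8/1377, mR=-5/81; mL+mR=-77/1377 → advance -1; mR−mL=-31/459 → turn -1·90°
n=4: pose=(5,-8,E); sL=8/65, sR=8/97; mL=-256/6305, mR=-4/97; mL+mR=-516/6305 → advance -1; mR−mL=-4/6305 → turn -1·90°
n=5: pose=(4,-8,S); sL=20/221, sR=20/233; mL=-240/51493, mR=-10/233; mL+mR=-2450/51493 → advance -1; mR−mL=-1970/51493 → turn -1·90°
n=6: pose=(4,-7,W); sL=40/457, sR=8/61; mL=1216/27877, mR=-4/61; mL+mR=-612/27877 → advance -1; mR−mL=-3044/27877 → turn -1·90°
n=7: pose=(5,-7,N); sL=2/17, sR=10/81; mL=8/1377, mR=-5/81; mL+mR=-77/1377 → advance -1; mR−mL=-31/459 → turn -1·90°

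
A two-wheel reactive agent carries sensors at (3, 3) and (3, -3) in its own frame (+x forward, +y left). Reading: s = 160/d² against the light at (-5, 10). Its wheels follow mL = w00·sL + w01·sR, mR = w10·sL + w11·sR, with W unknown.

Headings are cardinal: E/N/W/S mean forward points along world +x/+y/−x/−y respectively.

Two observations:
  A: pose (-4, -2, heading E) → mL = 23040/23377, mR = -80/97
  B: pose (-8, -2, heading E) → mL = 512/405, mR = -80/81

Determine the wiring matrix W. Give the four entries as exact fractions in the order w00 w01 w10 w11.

1 -1 -1/2 0

obs A: pose=(-4,-2,E) → sL=160/97, sR=160/241, mL=23040/23377, mR=-80/97
obs B: pose=(-8,-2,E) → sL=160/81, sR=32/45, mL=512/405, mR=-80/81
sensor matrix S = [[160/97, 160/241], [160/81, 32/45]]; det S = -262144/1893537
solve [mL_A; mL_B] = S·[w00; w01] and [mR_A; mR_B] = S·[w10; w11]:
  w00 = 1, w01 = -1, w10 = -1/2, w11 = 0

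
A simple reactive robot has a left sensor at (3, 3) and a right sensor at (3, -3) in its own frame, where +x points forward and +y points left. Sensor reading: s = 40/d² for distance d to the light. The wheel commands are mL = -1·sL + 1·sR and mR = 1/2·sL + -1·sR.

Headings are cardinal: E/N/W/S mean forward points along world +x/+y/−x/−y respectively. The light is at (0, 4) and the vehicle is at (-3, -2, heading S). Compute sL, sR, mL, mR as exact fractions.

40/81 40/117 -160/1053 -100/1053

left sensor world pos  = (0, -5); dL² = 81
right sensor world pos = (-6, -5); dR² = 117
sL = 40/81 = 40/81
sR = 40/117 = 40/117
mL = -1·sL + 1·sR = -160/1053
mR = 1/2·sL + -1·sR = -100/1053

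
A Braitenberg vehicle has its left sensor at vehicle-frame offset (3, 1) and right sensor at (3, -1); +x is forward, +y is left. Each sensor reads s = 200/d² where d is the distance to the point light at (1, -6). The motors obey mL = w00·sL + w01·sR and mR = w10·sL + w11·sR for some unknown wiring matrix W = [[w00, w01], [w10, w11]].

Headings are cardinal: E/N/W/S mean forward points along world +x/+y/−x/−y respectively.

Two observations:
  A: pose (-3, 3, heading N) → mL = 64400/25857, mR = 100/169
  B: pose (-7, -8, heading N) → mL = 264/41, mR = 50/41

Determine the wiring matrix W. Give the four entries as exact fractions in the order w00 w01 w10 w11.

obs A: pose=(-3,3,N) → sL=200/169, sR=200/153, mL=64400/25857, mR=100/169
obs B: pose=(-7,-8,N) → sL=100/41, sR=4, mL=264/41, mR=50/41
sensor matrix S = [[200/169, 200/153], [100/41, 4]]; det S = 1638400/1060137
solve [mL_A; mL_B] = S·[w00; w01] and [mR_A; mR_B] = S·[w10; w11]:
  w00 = 1, w01 = 1, w10 = 1/2, w11 = 0

1 1 1/2 0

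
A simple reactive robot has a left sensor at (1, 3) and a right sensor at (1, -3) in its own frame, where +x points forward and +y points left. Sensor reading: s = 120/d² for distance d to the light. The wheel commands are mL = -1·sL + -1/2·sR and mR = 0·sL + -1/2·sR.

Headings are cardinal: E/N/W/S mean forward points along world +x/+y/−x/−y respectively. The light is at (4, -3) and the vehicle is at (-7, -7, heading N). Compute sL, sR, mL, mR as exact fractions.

24/41 120/73 -4212/2993 -60/73

left sensor world pos  = (-10, -6); dL² = 205
right sensor world pos = (-4, -6); dR² = 73
sL = 120/205 = 24/41
sR = 120/73 = 120/73
mL = -1·sL + -1/2·sR = -4212/2993
mR = 0·sL + -1/2·sR = -60/73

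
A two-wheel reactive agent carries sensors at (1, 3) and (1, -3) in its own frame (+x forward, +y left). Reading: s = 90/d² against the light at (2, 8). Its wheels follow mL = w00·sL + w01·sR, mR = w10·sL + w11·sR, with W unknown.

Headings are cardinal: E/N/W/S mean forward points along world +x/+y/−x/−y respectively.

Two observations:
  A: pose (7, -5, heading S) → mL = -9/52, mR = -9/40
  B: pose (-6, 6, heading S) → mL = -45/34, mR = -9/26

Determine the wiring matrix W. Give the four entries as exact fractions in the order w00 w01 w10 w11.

-1/2 0 0 -1/2

obs A: pose=(7,-5,S) → sL=9/26, sR=9/20, mL=-9/52, mR=-9/40
obs B: pose=(-6,6,S) → sL=45/17, sR=9/13, mL=-45/34, mR=-9/26
sensor matrix S = [[9/26, 9/20], [45/17, 9/13]]; det S = -10935/11492
solve [mL_A; mL_B] = S·[w00; w01] and [mR_A; mR_B] = S·[w10; w11]:
  w00 = -1/2, w01 = 0, w10 = 0, w11 = -1/2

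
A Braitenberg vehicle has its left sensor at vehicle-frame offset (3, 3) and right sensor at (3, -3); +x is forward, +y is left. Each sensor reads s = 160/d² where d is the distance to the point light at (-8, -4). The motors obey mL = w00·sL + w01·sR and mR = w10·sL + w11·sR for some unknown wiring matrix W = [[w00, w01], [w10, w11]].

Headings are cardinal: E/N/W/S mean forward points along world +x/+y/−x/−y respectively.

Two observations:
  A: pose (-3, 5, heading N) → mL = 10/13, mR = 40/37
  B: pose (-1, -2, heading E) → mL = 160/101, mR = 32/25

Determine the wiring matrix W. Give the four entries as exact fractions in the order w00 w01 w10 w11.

obs A: pose=(-3,5,N) → sL=40/37, sR=10/13, mL=10/13, mR=40/37
obs B: pose=(-1,-2,E) → sL=32/25, sR=160/101, mL=160/101, mR=32/25
sensor matrix S = [[40/37, 10/13], [32/25, 160/101]]; det S = 176832/242905
solve [mL_A; mL_B] = S·[w00; w01] and [mR_A; mR_B] = S·[w10; w11]:
  w00 = 0, w01 = 1, w10 = 1, w11 = 0

0 1 1 0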